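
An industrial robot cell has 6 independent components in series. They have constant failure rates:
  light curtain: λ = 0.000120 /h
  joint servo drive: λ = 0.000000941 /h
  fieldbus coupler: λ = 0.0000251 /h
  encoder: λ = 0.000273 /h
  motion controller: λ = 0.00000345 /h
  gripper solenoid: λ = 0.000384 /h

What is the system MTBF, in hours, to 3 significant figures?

Series of exponential components: λ_sys = Σ λ_i
λ_sys = 0.000120 + 0.000000941 + 0.0000251 + 0.000273 + 0.00000345 + 0.000384 = 8.0649e-04 /h
MTBF = 1 / λ_sys = 1240 h

1240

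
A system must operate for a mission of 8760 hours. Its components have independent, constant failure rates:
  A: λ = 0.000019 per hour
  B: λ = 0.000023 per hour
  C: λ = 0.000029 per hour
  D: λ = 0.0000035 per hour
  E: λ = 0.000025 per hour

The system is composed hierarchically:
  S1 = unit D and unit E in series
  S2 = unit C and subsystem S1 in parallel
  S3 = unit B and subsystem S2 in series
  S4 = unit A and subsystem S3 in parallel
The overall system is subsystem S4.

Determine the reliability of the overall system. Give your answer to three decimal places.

R(A) = exp(−0.000019 × 8760) = 0.84667
R(B) = exp(−0.000023 × 8760) = 0.81752
R(C) = exp(−0.000029 × 8760) = 0.77566
R(D) = exp(−0.0000035 × 8760) = 0.96981
R(E) = exp(−0.000025 × 8760) = 0.80332
Series (D and E): 0.96981 × 0.80332 = 0.77907
Parallel (C and [0.77907]): 1 − (1 − 0.77566)(1 − 0.77907) = 0.95044
Series (B and [0.95044]): 0.81752 × 0.95044 = 0.77700
Parallel (A and [0.77700]): 1 − (1 − 0.84667)(1 − 0.77700) = 0.966

0.966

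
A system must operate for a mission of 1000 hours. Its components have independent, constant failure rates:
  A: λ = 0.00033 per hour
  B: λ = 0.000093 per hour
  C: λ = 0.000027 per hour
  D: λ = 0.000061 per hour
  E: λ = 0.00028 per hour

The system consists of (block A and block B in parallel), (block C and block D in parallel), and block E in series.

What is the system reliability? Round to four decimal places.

R(A) = exp(−0.00033 × 1000) = 0.718924
R(B) = exp(−0.000093 × 1000) = 0.911194
R(C) = exp(−0.000027 × 1000) = 0.973361
R(D) = exp(−0.000061 × 1000) = 0.940823
R(E) = exp(−0.00028 × 1000) = 0.755784
Parallel (A and B): 1 − (1 − 0.718924)(1 − 0.911194) = 0.975039
Parallel (C and D): 1 − (1 − 0.973361)(1 − 0.940823) = 0.998424
Series ([0.975039], [0.998424], and E): 0.975039 × 0.998424 × 0.755784 = 0.7358

0.7358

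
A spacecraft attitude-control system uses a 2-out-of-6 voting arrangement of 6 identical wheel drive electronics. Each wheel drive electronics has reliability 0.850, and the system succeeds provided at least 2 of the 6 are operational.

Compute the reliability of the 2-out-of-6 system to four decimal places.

R = Σ_{i=2}^{6} C(6,i) p^i (1−p)^{6−i} with p = 0.850
C(6,2)·0.850^2·0.150^4 = 0.005486
C(6,3)·0.850^3·0.150^3 = 0.041453
C(6,4)·0.850^4·0.150^2 = 0.176177
C(6,5)·0.850^5·0.150^1 = 0.399335
C(6,6)·0.850^6·0.150^0 = 0.377150
Sum = 0.9996

0.9996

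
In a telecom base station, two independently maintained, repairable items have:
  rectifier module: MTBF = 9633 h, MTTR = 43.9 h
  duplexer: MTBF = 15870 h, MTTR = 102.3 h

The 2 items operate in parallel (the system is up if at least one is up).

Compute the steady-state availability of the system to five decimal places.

0.99997

A(rectifier module) = MTBF/(MTBF+MTTR) = 9633/(9633+43.9) = 0.995463
A(duplexer) = MTBF/(MTBF+MTTR) = 15870/(15870+102.3) = 0.993595
Parallel availability: 1 − (1 − 0.995463)(1 − 0.993595) = 0.99997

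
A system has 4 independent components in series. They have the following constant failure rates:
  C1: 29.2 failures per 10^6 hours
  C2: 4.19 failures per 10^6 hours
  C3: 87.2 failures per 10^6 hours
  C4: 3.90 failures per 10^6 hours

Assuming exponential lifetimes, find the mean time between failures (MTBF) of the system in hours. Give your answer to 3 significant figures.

Series of exponential components: λ_sys = Σ λ_i
λ_sys = 0.0000292 + 0.00000419 + 0.0000872 + 0.00000390 = 1.2449e-04 /h
MTBF = 1 / λ_sys = 8030 h

8030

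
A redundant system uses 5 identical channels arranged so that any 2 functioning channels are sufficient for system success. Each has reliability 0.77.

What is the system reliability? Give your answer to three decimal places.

0.989

R = Σ_{i=2}^{5} C(5,i) p^i (1−p)^{5−i} with p = 0.77
C(5,2)·0.77^2·0.23^3 = 0.07214
C(5,3)·0.77^3·0.23^2 = 0.24151
C(5,4)·0.77^4·0.23^1 = 0.40426
C(5,5)·0.77^5·0.23^0 = 0.27068
Sum = 0.989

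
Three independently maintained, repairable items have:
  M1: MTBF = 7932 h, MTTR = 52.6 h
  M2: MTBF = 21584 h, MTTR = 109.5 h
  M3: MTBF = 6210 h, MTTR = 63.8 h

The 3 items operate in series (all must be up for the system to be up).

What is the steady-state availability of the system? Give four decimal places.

A(M1) = MTBF/(MTBF+MTTR) = 7932/(7932+52.6) = 0.993412
A(M2) = MTBF/(MTBF+MTTR) = 21584/(21584+109.5) = 0.994952
A(M3) = MTBF/(MTBF+MTTR) = 6210/(6210+63.8) = 0.989831
Series availability: 0.993412 × 0.994952 × 0.989831 = 0.9783

0.9783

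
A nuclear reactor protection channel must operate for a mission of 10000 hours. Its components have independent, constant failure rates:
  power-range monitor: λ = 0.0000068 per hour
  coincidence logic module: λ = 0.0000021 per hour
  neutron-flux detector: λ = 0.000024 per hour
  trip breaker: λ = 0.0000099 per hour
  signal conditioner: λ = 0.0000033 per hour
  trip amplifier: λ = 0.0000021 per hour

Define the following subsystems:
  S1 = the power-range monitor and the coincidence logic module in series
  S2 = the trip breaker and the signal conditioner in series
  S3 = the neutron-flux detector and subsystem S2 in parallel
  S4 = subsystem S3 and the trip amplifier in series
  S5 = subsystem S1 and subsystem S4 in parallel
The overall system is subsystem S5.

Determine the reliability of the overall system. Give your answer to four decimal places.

0.9960

R(power-range monitor) = exp(−0.0000068 × 10000) = 0.934260
R(coincidence logic module) = exp(−0.0000021 × 10000) = 0.979219
R(neutron-flux detector) = exp(−0.000024 × 10000) = 0.786628
R(trip breaker) = exp(−0.0000099 × 10000) = 0.905743
R(signal conditioner) = exp(−0.0000033 × 10000) = 0.967539
R(trip amplifier) = exp(−0.0000021 × 10000) = 0.979219
Series (power-range monitor and coincidence logic module): 0.934260 × 0.979219 = 0.914845
Series (trip breaker and signal conditioner): 0.905743 × 0.967539 = 0.876342
Parallel (neutron-flux detector and [0.876342]): 1 − (1 − 0.786628)(1 − 0.876342) = 0.973615
Series ([0.973615] and trip amplifier): 0.973615 × 0.979219 = 0.953382
Parallel ([0.914845] and [0.953382]): 1 − (1 − 0.914845)(1 − 0.953382) = 0.9960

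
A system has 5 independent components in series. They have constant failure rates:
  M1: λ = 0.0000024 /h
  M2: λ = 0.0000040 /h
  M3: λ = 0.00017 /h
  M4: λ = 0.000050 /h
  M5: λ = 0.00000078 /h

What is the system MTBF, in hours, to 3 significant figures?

Series of exponential components: λ_sys = Σ λ_i
λ_sys = 0.0000024 + 0.0000040 + 0.00017 + 0.000050 + 0.00000078 = 2.2718e-04 /h
MTBF = 1 / λ_sys = 4400 h

4400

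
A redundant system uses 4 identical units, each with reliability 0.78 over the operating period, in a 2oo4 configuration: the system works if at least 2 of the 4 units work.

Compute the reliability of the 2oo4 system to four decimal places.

R = Σ_{i=2}^{4} C(4,i) p^i (1−p)^{4−i} with p = 0.78
C(4,2)·0.78^2·0.22^2 = 0.176679
C(4,3)·0.78^3·0.22^1 = 0.417606
C(4,4)·0.78^4·0.22^0 = 0.370151
Sum = 0.9644

0.9644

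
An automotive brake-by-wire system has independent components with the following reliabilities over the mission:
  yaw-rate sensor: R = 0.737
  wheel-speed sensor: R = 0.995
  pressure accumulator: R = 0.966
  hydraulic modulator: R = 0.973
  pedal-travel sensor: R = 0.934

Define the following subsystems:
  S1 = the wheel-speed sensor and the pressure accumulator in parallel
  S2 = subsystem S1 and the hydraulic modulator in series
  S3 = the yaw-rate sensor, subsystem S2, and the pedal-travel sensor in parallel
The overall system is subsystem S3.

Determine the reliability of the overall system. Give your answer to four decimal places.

0.9995

Parallel (wheel-speed sensor and pressure accumulator): 1 − (1 − 0.995000)(1 − 0.966000) = 0.999830
Series ([0.999830] and hydraulic modulator): 0.999830 × 0.973000 = 0.972835
Parallel (yaw-rate sensor, [0.972835], and pedal-travel sensor): 1 − (1 − 0.737000)(1 − 0.972835)(1 − 0.934000) = 0.9995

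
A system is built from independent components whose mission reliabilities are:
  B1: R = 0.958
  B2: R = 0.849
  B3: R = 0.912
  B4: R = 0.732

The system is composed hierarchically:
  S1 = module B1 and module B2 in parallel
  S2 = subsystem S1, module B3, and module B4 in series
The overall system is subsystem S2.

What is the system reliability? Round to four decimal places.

Parallel (B1 and B2): 1 − (1 − 0.958000)(1 − 0.849000) = 0.993658
Series ([0.993658], B3, and B4): 0.993658 × 0.912000 × 0.732000 = 0.6634

0.6634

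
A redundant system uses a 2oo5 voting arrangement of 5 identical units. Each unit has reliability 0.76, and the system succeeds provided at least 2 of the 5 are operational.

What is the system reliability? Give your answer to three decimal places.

R = Σ_{i=2}^{5} C(5,i) p^i (1−p)^{5−i} with p = 0.76
C(5,2)·0.76^2·0.24^3 = 0.07985
C(5,3)·0.76^3·0.24^2 = 0.25285
C(5,4)·0.76^4·0.24^1 = 0.40035
C(5,5)·0.76^5·0.24^0 = 0.25355
Sum = 0.987

0.987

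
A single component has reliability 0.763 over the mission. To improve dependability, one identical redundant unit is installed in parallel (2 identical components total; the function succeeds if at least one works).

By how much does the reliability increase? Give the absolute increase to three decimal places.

R_before = 0.763
R_after = 1 − (1 − 0.763)^2 = 0.944
ΔR = 0.944 − 0.763 = 0.181

0.181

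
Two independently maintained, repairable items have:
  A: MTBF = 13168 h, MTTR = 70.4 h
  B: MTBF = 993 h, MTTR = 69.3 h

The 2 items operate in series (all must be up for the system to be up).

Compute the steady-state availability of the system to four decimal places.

A(A) = MTBF/(MTBF+MTTR) = 13168/(13168+70.4) = 0.994682
A(B) = MTBF/(MTBF+MTTR) = 993/(993+69.3) = 0.934764
Series availability: 0.994682 × 0.934764 = 0.9298

0.9298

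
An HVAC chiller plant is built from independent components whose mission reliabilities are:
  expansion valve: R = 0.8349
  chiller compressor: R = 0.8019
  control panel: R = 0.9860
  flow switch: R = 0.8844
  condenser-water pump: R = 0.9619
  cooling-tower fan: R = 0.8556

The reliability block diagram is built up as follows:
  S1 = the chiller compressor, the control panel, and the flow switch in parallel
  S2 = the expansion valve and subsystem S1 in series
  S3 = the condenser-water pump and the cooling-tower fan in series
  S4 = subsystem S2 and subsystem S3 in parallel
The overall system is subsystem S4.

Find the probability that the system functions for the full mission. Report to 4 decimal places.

Parallel (chiller compressor, control panel, and flow switch): 1 − (1 − 0.801900)(1 − 0.986000)(1 − 0.884400) = 0.999679
Series (expansion valve and [0.999679]): 0.834900 × 0.999679 = 0.834632
Series (condenser-water pump and cooling-tower fan): 0.961900 × 0.855600 = 0.823002
Parallel ([0.834632] and [0.823002]): 1 − (1 − 0.834632)(1 − 0.823002) = 0.9707

0.9707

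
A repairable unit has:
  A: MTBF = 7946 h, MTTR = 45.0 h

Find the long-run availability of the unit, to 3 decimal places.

0.994

A(A) = MTBF/(MTBF+MTTR) = 7946/(7946+45.0) = 0.994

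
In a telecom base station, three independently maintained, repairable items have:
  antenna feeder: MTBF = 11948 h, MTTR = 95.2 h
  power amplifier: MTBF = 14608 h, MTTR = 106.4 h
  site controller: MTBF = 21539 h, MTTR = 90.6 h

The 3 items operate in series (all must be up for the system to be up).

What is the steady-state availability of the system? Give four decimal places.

A(antenna feeder) = MTBF/(MTBF+MTTR) = 11948/(11948+95.2) = 0.992095
A(power amplifier) = MTBF/(MTBF+MTTR) = 14608/(14608+106.4) = 0.992769
A(site controller) = MTBF/(MTBF+MTTR) = 21539/(21539+90.6) = 0.995811
Series availability: 0.992095 × 0.992769 × 0.995811 = 0.9808

0.9808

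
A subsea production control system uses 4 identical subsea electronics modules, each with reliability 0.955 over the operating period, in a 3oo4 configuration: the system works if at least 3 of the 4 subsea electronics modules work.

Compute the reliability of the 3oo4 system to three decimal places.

0.989

R = Σ_{i=3}^{4} C(4,i) p^i (1−p)^{4−i} with p = 0.955
C(4,3)·0.955^3·0.045^1 = 0.15678
C(4,4)·0.955^4·0.045^0 = 0.83179
Sum = 0.989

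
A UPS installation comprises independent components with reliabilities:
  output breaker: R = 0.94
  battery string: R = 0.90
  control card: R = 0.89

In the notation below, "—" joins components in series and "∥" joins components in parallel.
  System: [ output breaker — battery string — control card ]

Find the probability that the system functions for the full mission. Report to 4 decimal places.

Series (output breaker, battery string, and control card): 0.940000 × 0.900000 × 0.890000 = 0.7529

0.7529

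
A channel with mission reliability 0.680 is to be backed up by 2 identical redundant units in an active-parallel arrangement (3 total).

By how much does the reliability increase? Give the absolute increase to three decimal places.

0.287

R_before = 0.680
R_after = 1 − (1 − 0.680)^3 = 0.967
ΔR = 0.967 − 0.680 = 0.287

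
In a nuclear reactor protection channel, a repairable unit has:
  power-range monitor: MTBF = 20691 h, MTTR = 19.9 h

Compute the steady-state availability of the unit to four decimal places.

A(power-range monitor) = MTBF/(MTBF+MTTR) = 20691/(20691+19.9) = 0.9990

0.9990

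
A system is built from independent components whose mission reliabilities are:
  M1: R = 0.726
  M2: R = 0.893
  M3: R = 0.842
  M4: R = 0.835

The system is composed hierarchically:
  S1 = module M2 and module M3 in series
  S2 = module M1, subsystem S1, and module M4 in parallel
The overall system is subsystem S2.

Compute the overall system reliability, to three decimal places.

Series (M2 and M3): 0.89300 × 0.84200 = 0.75191
Parallel (M1, [0.75191], and M4): 1 − (1 − 0.72600)(1 − 0.75191)(1 − 0.83500) = 0.989

0.989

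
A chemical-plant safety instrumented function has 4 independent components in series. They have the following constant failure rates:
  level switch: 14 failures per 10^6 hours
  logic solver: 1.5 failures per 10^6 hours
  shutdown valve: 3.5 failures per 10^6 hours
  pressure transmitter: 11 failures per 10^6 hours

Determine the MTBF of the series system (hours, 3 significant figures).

Series of exponential components: λ_sys = Σ λ_i
λ_sys = 0.000014 + 0.0000015 + 0.0000035 + 0.000011 = 3.0000e-05 /h
MTBF = 1 / λ_sys = 33300 h

33300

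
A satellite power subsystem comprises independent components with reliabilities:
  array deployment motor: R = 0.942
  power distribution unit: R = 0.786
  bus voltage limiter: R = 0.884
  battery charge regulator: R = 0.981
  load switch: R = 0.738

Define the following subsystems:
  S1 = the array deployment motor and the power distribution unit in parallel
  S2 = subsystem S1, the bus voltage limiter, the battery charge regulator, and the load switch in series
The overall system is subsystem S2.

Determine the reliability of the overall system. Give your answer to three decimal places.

0.632

Parallel (array deployment motor and power distribution unit): 1 − (1 − 0.94200)(1 − 0.78600) = 0.98759
Series ([0.98759], bus voltage limiter, battery charge regulator, and load switch): 0.98759 × 0.88400 × 0.98100 × 0.73800 = 0.632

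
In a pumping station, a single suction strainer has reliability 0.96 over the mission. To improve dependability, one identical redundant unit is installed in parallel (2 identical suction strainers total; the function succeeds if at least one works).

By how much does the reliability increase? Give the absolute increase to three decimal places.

R_before = 0.96
R_after = 1 − (1 − 0.96)^2 = 0.998
ΔR = 0.998 − 0.96 = 0.038

0.038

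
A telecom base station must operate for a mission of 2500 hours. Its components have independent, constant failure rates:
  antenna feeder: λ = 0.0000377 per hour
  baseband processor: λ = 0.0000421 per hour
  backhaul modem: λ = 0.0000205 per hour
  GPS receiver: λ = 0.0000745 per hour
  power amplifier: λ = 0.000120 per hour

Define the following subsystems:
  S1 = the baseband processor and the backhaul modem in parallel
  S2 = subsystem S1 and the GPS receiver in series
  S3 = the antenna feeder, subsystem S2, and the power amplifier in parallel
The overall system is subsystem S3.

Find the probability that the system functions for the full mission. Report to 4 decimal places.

R(antenna feeder) = exp(−0.0000377 × 2500) = 0.910055
R(baseband processor) = exp(−0.0000421 × 2500) = 0.900099
R(backhaul modem) = exp(−0.0000205 × 2500) = 0.950041
R(GPS receiver) = exp(−0.0000745 × 2500) = 0.830066
R(power amplifier) = exp(−0.000120 × 2500) = 0.740818
Parallel (baseband processor and backhaul modem): 1 − (1 − 0.900099)(1 − 0.950041) = 0.995009
Series ([0.995009] and GPS receiver): 0.995009 × 0.830066 = 0.825923
Parallel (antenna feeder, [0.825923], and power amplifier): 1 − (1 − 0.910055)(1 − 0.825923)(1 − 0.740818) = 0.9959

0.9959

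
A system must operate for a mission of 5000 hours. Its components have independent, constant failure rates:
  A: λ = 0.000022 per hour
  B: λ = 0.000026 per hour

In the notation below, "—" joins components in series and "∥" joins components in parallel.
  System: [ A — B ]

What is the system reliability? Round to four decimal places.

R(A) = exp(−0.000022 × 5000) = 0.895834
R(B) = exp(−0.000026 × 5000) = 0.878095
Series (A and B): 0.895834 × 0.878095 = 0.7866

0.7866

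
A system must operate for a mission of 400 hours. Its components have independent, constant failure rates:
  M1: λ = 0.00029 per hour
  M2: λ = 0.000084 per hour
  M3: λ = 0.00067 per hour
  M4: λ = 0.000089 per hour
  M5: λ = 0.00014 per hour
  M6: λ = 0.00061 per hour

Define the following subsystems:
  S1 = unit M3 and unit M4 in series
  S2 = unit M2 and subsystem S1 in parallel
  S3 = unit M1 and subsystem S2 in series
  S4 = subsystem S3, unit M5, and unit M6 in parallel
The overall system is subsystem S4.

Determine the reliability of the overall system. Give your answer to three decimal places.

0.999

R(M1) = exp(−0.00029 × 400) = 0.89048
R(M2) = exp(−0.000084 × 400) = 0.96696
R(M3) = exp(−0.00067 × 400) = 0.76491
R(M4) = exp(−0.000089 × 400) = 0.96503
R(M5) = exp(−0.00014 × 400) = 0.94554
R(M6) = exp(−0.00061 × 400) = 0.78349
Series (M3 and M4): 0.76491 × 0.96503 = 0.73816
Parallel (M2 and [0.73816]): 1 − (1 − 0.96696)(1 − 0.73816) = 0.99135
Series (M1 and [0.99135]): 0.89048 × 0.99135 = 0.88278
Parallel ([0.88278], M5, and M6): 1 − (1 − 0.88278)(1 − 0.94554)(1 − 0.78349) = 0.999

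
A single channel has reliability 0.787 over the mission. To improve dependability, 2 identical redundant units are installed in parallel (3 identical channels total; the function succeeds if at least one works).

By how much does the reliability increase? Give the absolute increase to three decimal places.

R_before = 0.787
R_after = 1 − (1 − 0.787)^3 = 0.990
ΔR = 0.990 − 0.787 = 0.203

0.203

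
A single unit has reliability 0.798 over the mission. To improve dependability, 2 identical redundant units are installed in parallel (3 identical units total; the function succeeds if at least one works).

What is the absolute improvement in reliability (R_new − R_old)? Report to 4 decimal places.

R_before = 0.798
R_after = 1 − (1 − 0.798)^3 = 0.9918
ΔR = 0.9918 − 0.798 = 0.1938

0.1938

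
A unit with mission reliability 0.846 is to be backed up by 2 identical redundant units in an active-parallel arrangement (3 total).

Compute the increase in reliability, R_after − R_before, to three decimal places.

R_before = 0.846
R_after = 1 − (1 − 0.846)^3 = 0.996
ΔR = 0.996 − 0.846 = 0.150

0.150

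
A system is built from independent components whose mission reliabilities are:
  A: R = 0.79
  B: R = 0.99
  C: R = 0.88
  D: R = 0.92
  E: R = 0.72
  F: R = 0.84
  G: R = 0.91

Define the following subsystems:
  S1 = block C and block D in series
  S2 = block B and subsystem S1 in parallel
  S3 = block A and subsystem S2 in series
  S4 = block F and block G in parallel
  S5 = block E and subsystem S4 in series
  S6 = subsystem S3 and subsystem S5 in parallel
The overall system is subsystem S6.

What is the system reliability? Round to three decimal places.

0.939

Series (C and D): 0.88000 × 0.92000 = 0.80960
Parallel (B and [0.80960]): 1 − (1 − 0.99000)(1 − 0.80960) = 0.99810
Series (A and [0.99810]): 0.79000 × 0.99810 = 0.78850
Parallel (F and G): 1 − (1 − 0.84000)(1 − 0.91000) = 0.98560
Series (E and [0.98560]): 0.72000 × 0.98560 = 0.70963
Parallel ([0.78850] and [0.70963]): 1 − (1 − 0.78850)(1 − 0.70963) = 0.939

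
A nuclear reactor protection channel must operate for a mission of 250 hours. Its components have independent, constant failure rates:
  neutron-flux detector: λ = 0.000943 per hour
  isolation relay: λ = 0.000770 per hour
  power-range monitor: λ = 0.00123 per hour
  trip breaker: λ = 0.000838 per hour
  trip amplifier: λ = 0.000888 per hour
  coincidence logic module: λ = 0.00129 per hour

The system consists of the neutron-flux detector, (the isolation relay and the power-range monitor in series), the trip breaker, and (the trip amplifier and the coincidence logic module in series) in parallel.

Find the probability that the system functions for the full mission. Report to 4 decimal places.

R(neutron-flux detector) = exp(−0.000943 × 250) = 0.789978
R(isolation relay) = exp(−0.000770 × 250) = 0.824894
R(power-range monitor) = exp(−0.00123 × 250) = 0.735283
R(trip breaker) = exp(−0.000838 × 250) = 0.810990
R(trip amplifier) = exp(−0.000888 × 250) = 0.800915
R(coincidence logic module) = exp(−0.00129 × 250) = 0.724336
Series (isolation relay and power-range monitor): 0.824894 × 0.735283 = 0.606531
Series (trip amplifier and coincidence logic module): 0.800915 × 0.724336 = 0.580132
Parallel (neutron-flux detector, [0.606531], trip breaker, and [0.580132]): 1 − (1 − 0.789978)(1 − 0.606531)(1 − 0.810990)(1 − 0.580132) = 0.9934

0.9934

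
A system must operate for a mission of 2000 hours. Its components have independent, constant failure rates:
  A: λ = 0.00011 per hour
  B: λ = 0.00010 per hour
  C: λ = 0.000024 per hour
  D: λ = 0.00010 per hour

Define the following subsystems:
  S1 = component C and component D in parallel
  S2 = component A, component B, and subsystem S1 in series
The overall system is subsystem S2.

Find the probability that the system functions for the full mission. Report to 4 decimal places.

R(A) = exp(−0.00011 × 2000) = 0.802519
R(B) = exp(−0.00010 × 2000) = 0.818731
R(C) = exp(−0.000024 × 2000) = 0.953134
R(D) = exp(−0.00010 × 2000) = 0.818731
Parallel (C and D): 1 − (1 − 0.953134)(1 − 0.818731) = 0.991505
Series (A, B, and [0.991505]): 0.802519 × 0.818731 × 0.991505 = 0.6515

0.6515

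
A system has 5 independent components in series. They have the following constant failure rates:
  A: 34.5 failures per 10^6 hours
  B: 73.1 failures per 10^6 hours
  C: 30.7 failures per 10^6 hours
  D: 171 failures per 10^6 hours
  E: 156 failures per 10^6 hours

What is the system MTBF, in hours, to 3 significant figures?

2150

Series of exponential components: λ_sys = Σ λ_i
λ_sys = 0.0000345 + 0.0000731 + 0.0000307 + 0.000171 + 0.000156 = 4.6530e-04 /h
MTBF = 1 / λ_sys = 2150 h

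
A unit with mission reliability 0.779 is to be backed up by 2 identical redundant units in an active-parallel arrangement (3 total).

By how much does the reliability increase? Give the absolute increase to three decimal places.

0.210

R_before = 0.779
R_after = 1 − (1 − 0.779)^3 = 0.989
ΔR = 0.989 − 0.779 = 0.210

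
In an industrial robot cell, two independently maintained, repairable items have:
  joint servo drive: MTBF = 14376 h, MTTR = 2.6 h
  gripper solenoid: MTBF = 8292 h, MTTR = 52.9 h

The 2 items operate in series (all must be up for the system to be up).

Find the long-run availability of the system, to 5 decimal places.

A(joint servo drive) = MTBF/(MTBF+MTTR) = 14376/(14376+2.6) = 0.999819
A(gripper solenoid) = MTBF/(MTBF+MTTR) = 8292/(8292+52.9) = 0.993661
Series availability: 0.999819 × 0.993661 = 0.99348

0.99348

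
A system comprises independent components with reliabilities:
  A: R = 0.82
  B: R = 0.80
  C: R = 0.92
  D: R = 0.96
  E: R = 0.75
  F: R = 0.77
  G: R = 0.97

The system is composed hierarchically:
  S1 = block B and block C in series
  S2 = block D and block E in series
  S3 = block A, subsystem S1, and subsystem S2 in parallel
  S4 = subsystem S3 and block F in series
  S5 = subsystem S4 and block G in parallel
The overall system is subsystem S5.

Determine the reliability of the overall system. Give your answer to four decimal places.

Series (B and C): 0.800000 × 0.920000 = 0.736000
Series (D and E): 0.960000 × 0.750000 = 0.720000
Parallel (A, [0.736000], and [0.720000]): 1 − (1 − 0.820000)(1 − 0.736000)(1 − 0.720000) = 0.986694
Series ([0.986694] and F): 0.986694 × 0.770000 = 0.759754
Parallel ([0.759754] and G): 1 − (1 − 0.759754)(1 − 0.970000) = 0.9928

0.9928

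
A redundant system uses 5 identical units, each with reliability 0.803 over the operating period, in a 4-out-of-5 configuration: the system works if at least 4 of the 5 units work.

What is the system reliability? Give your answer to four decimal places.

R = Σ_{i=4}^{5} C(5,i) p^i (1−p)^{5−i} with p = 0.803
C(5,4)·0.803^4·0.197^1 = 0.409542
C(5,5)·0.803^5·0.197^0 = 0.333870
Sum = 0.7434

0.7434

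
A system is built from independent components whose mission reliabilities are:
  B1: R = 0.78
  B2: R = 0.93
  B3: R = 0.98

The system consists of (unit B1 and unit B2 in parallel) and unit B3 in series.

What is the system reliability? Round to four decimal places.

0.9649

Parallel (B1 and B2): 1 − (1 − 0.780000)(1 − 0.930000) = 0.984600
Series ([0.984600] and B3): 0.984600 × 0.980000 = 0.9649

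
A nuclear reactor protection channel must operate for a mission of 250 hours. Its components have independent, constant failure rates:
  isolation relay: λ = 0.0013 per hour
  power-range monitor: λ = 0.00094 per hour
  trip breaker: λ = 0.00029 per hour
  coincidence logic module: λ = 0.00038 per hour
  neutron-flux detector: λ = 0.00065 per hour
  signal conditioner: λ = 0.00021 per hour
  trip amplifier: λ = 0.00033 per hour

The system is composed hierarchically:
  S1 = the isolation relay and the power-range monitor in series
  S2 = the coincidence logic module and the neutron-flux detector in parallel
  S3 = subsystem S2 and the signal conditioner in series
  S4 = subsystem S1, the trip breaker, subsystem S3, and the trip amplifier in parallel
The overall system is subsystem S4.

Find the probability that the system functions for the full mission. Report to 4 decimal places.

0.9998

R(isolation relay) = exp(−0.0013 × 250) = 0.722527
R(power-range monitor) = exp(−0.00094 × 250) = 0.790571
R(trip breaker) = exp(−0.00029 × 250) = 0.930066
R(coincidence logic module) = exp(−0.00038 × 250) = 0.909373
R(neutron-flux detector) = exp(−0.00065 × 250) = 0.850016
R(signal conditioner) = exp(−0.00021 × 250) = 0.948854
R(trip amplifier) = exp(−0.00033 × 250) = 0.920811
Series (isolation relay and power-range monitor): 0.722527 × 0.790571 = 0.571209
Parallel (coincidence logic module and neutron-flux detector): 1 − (1 − 0.909373)(1 − 0.850016) = 0.986407
Series ([0.986407] and signal conditioner): 0.986407 × 0.948854 = 0.935956
Parallel ([0.571209], trip breaker, [0.935956], and trip amplifier): 1 − (1 − 0.571209)(1 − 0.930066)(1 − 0.935956)(1 − 0.920811) = 0.9998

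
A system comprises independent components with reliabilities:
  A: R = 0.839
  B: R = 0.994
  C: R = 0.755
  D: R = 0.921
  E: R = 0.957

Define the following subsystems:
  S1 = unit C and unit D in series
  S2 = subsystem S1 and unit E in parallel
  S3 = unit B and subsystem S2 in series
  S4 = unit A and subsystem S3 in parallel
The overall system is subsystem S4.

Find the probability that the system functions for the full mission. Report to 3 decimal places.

0.997

Series (C and D): 0.75500 × 0.92100 = 0.69536
Parallel ([0.69536] and E): 1 − (1 − 0.69536)(1 − 0.95700) = 0.98690
Series (B and [0.98690]): 0.99400 × 0.98690 = 0.98098
Parallel (A and [0.98098]): 1 − (1 − 0.83900)(1 − 0.98098) = 0.997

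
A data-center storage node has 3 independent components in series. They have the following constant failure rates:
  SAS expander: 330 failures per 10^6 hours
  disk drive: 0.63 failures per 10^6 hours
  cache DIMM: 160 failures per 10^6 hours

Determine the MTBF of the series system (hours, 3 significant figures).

2040

Series of exponential components: λ_sys = Σ λ_i
λ_sys = 0.00033 + 0.00000063 + 0.00016 = 4.9063e-04 /h
MTBF = 1 / λ_sys = 2040 h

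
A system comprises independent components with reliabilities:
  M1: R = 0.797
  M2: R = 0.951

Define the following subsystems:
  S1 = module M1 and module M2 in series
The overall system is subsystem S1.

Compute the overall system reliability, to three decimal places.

Series (M1 and M2): 0.79700 × 0.95100 = 0.758

0.758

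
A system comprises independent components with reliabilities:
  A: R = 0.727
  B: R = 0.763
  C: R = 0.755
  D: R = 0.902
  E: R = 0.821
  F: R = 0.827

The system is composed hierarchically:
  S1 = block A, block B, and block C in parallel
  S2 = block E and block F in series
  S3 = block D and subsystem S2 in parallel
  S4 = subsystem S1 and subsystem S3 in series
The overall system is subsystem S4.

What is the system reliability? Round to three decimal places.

0.953

Parallel (A, B, and C): 1 − (1 − 0.72700)(1 − 0.76300)(1 − 0.75500) = 0.98415
Series (E and F): 0.82100 × 0.82700 = 0.67897
Parallel (D and [0.67897]): 1 − (1 − 0.90200)(1 − 0.67897) = 0.96854
Series ([0.98415] and [0.96854]): 0.98415 × 0.96854 = 0.953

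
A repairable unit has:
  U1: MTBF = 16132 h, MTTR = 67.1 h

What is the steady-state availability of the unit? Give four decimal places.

A(U1) = MTBF/(MTBF+MTTR) = 16132/(16132+67.1) = 0.9959

0.9959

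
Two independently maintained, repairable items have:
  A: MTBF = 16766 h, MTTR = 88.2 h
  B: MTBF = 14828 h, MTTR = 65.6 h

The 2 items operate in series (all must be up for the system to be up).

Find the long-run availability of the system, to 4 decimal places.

A(A) = MTBF/(MTBF+MTTR) = 16766/(16766+88.2) = 0.994767
A(B) = MTBF/(MTBF+MTTR) = 14828/(14828+65.6) = 0.995595
Series availability: 0.994767 × 0.995595 = 0.9904

0.9904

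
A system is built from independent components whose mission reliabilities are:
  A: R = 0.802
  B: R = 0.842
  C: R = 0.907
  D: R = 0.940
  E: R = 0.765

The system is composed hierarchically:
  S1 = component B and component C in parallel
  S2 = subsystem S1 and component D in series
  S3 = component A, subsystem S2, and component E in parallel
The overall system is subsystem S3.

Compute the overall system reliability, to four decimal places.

0.9966

Parallel (B and C): 1 − (1 − 0.842000)(1 − 0.907000) = 0.985306
Series ([0.985306] and D): 0.985306 × 0.940000 = 0.926188
Parallel (A, [0.926188], and E): 1 − (1 − 0.802000)(1 − 0.926188)(1 − 0.765000) = 0.9966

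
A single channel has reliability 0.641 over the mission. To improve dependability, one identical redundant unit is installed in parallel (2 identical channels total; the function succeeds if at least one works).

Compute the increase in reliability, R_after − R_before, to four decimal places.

0.2301

R_before = 0.641
R_after = 1 − (1 − 0.641)^2 = 0.8711
ΔR = 0.8711 − 0.641 = 0.2301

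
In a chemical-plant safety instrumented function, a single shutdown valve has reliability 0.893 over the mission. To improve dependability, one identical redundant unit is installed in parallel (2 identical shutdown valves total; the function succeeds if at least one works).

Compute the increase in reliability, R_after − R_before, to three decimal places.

0.096

R_before = 0.893
R_after = 1 − (1 − 0.893)^2 = 0.989
ΔR = 0.989 − 0.893 = 0.096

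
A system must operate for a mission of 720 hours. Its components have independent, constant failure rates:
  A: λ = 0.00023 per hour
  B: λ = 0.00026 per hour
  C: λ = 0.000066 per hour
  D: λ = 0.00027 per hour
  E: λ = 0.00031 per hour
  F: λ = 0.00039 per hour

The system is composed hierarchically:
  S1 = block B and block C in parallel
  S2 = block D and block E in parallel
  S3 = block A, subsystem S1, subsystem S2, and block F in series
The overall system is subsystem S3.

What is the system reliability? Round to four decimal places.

0.6124

R(A) = exp(−0.00023 × 720) = 0.847385
R(B) = exp(−0.00026 × 720) = 0.829278
R(C) = exp(−0.000066 × 720) = 0.953591
R(D) = exp(−0.00027 × 720) = 0.823329
R(E) = exp(−0.00031 × 720) = 0.799955
R(F) = exp(−0.00039 × 720) = 0.755179
Parallel (B and C): 1 − (1 − 0.829278)(1 − 0.953591) = 0.992077
Parallel (D and E): 1 − (1 − 0.823329)(1 − 0.799955) = 0.964658
Series (A, [0.992077], [0.964658], and F): 0.847385 × 0.992077 × 0.964658 × 0.755179 = 0.6124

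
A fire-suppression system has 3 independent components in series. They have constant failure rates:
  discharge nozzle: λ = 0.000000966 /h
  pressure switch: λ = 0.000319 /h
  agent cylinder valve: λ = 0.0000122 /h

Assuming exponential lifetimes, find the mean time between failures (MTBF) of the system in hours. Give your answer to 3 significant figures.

3010

Series of exponential components: λ_sys = Σ λ_i
λ_sys = 0.000000966 + 0.000319 + 0.0000122 = 3.3217e-04 /h
MTBF = 1 / λ_sys = 3010 h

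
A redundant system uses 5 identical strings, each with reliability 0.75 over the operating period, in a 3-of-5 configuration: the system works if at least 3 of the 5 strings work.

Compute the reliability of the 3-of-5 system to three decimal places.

0.896

R = Σ_{i=3}^{5} C(5,i) p^i (1−p)^{5−i} with p = 0.75
C(5,3)·0.75^3·0.25^2 = 0.26367
C(5,4)·0.75^4·0.25^1 = 0.39551
C(5,5)·0.75^5·0.25^0 = 0.23730
Sum = 0.896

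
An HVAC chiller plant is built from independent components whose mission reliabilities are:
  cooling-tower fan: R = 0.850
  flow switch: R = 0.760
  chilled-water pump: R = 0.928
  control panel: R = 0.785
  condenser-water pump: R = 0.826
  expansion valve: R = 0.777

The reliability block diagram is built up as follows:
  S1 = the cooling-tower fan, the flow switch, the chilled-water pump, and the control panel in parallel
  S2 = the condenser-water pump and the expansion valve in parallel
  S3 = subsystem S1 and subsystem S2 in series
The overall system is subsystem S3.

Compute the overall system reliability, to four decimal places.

Parallel (cooling-tower fan, flow switch, chilled-water pump, and control panel): 1 − (1 − 0.850000)(1 − 0.760000)(1 − 0.928000)(1 − 0.785000) = 0.999443
Parallel (condenser-water pump and expansion valve): 1 − (1 − 0.826000)(1 − 0.777000) = 0.961198
Series ([0.999443] and [0.961198]): 0.999443 × 0.961198 = 0.9607

0.9607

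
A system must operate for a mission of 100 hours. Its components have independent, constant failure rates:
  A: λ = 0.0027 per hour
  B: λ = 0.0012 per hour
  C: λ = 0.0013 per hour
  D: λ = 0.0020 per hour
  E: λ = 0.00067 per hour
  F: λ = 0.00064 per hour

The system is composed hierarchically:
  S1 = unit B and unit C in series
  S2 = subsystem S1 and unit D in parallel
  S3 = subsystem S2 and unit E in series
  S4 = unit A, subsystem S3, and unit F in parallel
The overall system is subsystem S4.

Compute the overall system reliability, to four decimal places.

R(A) = exp(−0.0027 × 100) = 0.763379
R(B) = exp(−0.0012 × 100) = 0.886920
R(C) = exp(−0.0013 × 100) = 0.878095
R(D) = exp(−0.0020 × 100) = 0.818731
R(E) = exp(−0.00067 × 100) = 0.935195
R(F) = exp(−0.00064 × 100) = 0.938005
Series (B and C): 0.886920 × 0.878095 = 0.778800
Parallel ([0.778800] and D): 1 − (1 − 0.778800)(1 − 0.818731) = 0.959903
Series ([0.959903] and E): 0.959903 × 0.935195 = 0.897696
Parallel (A, [0.897696], and F): 1 − (1 − 0.763379)(1 − 0.897696)(1 − 0.938005) = 0.9985

0.9985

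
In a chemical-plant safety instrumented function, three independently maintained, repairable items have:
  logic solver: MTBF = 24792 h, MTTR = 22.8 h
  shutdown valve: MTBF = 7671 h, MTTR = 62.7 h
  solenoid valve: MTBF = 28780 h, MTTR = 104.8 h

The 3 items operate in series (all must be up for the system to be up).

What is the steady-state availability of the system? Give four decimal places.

A(logic solver) = MTBF/(MTBF+MTTR) = 24792/(24792+22.8) = 0.999081
A(shutdown valve) = MTBF/(MTBF+MTTR) = 7671/(7671+62.7) = 0.991893
A(solenoid valve) = MTBF/(MTBF+MTTR) = 28780/(28780+104.8) = 0.996372
Series availability: 0.999081 × 0.991893 × 0.996372 = 0.9874

0.9874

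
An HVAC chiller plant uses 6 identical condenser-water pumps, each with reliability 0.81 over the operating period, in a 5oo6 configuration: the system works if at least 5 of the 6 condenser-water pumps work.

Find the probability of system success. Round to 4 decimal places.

R = Σ_{i=5}^{6} C(6,i) p^i (1−p)^{6−i} with p = 0.81
C(6,5)·0.81^5·0.19^1 = 0.397493
C(6,6)·0.81^6·0.19^0 = 0.282430
Sum = 0.6799

0.6799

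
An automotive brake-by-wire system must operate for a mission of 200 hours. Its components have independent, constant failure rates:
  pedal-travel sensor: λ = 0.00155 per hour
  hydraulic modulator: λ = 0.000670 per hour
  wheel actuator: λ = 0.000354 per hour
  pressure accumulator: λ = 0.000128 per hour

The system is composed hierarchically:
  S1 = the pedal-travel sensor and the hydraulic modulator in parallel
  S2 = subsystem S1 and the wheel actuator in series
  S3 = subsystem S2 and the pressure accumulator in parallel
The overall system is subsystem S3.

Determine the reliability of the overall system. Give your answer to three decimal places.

R(pedal-travel sensor) = exp(−0.00155 × 200) = 0.73345
R(hydraulic modulator) = exp(−0.000670 × 200) = 0.87459
R(wheel actuator) = exp(−0.000354 × 200) = 0.93165
R(pressure accumulator) = exp(−0.000128 × 200) = 0.97472
Parallel (pedal-travel sensor and hydraulic modulator): 1 − (1 − 0.73345)(1 − 0.87459) = 0.96657
Series ([0.96657] and wheel actuator): 0.96657 × 0.93165 = 0.90050
Parallel ([0.90050] and pressure accumulator): 1 − (1 − 0.90050)(1 − 0.97472) = 0.997

0.997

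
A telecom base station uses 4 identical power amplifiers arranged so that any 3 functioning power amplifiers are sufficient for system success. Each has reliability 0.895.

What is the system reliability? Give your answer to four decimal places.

0.9427

R = Σ_{i=3}^{4} C(4,i) p^i (1−p)^{4−i} with p = 0.895
C(4,3)·0.895^3·0.105^1 = 0.301105
C(4,4)·0.895^4·0.105^0 = 0.641641
Sum = 0.9427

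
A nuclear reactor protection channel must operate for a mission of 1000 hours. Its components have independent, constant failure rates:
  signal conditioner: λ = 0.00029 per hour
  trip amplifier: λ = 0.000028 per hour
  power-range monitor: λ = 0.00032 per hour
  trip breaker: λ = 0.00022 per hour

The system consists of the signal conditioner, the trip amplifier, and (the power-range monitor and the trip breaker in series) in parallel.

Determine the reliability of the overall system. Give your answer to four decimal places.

0.9971

R(signal conditioner) = exp(−0.00029 × 1000) = 0.748264
R(trip amplifier) = exp(−0.000028 × 1000) = 0.972388
R(power-range monitor) = exp(−0.00032 × 1000) = 0.726149
R(trip breaker) = exp(−0.00022 × 1000) = 0.802519
Series (power-range monitor and trip breaker): 0.726149 × 0.802519 = 0.582748
Parallel (signal conditioner, trip amplifier, and [0.582748]): 1 − (1 − 0.748264)(1 − 0.972388)(1 − 0.582748) = 0.9971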